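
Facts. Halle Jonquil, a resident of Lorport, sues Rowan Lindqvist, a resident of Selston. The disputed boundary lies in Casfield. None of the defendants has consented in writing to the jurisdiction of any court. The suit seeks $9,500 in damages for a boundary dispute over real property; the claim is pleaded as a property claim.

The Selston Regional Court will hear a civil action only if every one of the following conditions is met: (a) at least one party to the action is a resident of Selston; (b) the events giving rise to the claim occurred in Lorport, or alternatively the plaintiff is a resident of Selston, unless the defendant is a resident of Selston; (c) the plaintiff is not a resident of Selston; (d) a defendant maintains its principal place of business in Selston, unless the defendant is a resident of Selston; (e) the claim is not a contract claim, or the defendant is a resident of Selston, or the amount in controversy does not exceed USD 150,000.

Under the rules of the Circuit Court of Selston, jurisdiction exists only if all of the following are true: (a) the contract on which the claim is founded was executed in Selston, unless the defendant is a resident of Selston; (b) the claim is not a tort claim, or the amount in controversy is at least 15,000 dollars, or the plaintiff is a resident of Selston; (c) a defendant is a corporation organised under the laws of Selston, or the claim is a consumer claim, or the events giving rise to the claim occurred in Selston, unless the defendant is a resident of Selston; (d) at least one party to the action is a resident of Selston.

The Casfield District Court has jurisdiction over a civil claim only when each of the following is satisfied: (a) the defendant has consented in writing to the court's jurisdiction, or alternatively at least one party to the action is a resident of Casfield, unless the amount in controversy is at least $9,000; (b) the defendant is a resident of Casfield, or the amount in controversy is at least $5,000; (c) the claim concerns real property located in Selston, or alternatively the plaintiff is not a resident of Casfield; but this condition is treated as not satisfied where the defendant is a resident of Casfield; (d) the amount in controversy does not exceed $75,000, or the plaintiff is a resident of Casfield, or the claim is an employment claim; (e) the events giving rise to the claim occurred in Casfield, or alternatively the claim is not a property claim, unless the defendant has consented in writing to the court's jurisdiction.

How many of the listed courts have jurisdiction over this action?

3

The Selston Regional Court:
  (a) Rowan Lindqvist resides in Selston. Met.
  (b) The operative events occurred in Casfield, not Lorport; the plaintiff resides in Lorport, not Selston — no alternative holds. However, the defendant resides in Selston, so the 'unless' proviso supplies this condition. Condition met.
  (c) The plaintiff resides in Lorport, which is not Selston. Met.
  (d) No defendant is a corporation. However, the defendant resides in Selston, so the 'unless' proviso supplies this condition. Condition met.
  (e) The claim is a property claim, not a contract claim, so one alternative holds. Satisfied.
  → Every requirement is satisfied — jurisdiction.
The Circuit Court of Selston:
  (a) No contract (and hence no place of execution) is alleged. However, the defendant resides in Selston, so the 'unless' proviso supplies this condition. Met.
  (b) The claim is a property claim, not a tort claim, so this disjunct is met. Satisfied.
  (c) No defendant is a corporation; the claim is a property claim, not a consumer claim; the operative events occurred in Casfield, not Selston — none of the alternatives is met. The proviso rescues it, though: the defendant resides in Selston. Met.
  (d) Rowan Lindqvist resides in Selston. Condition met.
  → All conditions met; jurisdiction exists.
The Casfield District Court:
  (a) No such written consent has been filed; no party resides in Casfield — no alternative holds. The proviso rescues it, though: the amount in controversy is 9,500 dollars, which meets the $9,000 floor. Met.
  (b) The amount in controversy is USD 9,500, which meets the 5,000 dollars floor, which satisfies one of the alternatives. Satisfied.
  (c) The plaintiff resides in Lorport, which is not Casfield, which satisfies one of the alternatives. The exception is not triggered, since the defendant resides in Selston, not Casfield. Satisfied.
  (d) The amount in controversy is USD 9,500, within the 75,000 dollars ceiling, which satisfies one of the alternatives. Satisfied.
  (e) The operative events occurred in Casfield, so one alternative holds. Condition met.
  → Every requirement is satisfied — jurisdiction.
Courts with jurisdiction: the Selston Regional Court, the Circuit Court of Selston, the Casfield District Court — 3 in total.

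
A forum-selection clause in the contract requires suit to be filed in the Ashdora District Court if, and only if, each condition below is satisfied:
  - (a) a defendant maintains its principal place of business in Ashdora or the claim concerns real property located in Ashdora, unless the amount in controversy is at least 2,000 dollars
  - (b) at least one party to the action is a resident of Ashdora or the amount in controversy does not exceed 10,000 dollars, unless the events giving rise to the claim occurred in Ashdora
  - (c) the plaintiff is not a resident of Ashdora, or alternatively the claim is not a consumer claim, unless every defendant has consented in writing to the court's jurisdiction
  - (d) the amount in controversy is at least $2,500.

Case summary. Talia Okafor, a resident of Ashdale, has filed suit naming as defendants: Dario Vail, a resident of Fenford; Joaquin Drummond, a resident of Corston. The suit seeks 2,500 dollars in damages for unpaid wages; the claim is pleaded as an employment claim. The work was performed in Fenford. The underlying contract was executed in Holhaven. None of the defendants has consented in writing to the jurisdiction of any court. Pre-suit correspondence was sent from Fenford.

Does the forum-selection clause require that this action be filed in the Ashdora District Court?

Yes

The Ashdora District Court:
  (a) No defendant is a corporation; the claim does not concern real property — every alternative fails. However, the amount in controversy is 2,500 dollars, which meets the USD 2,000 floor, so the 'unless' proviso supplies this condition. Condition met.
  (b) The amount in controversy is USD 2,500, within the 10,000 dollars ceiling, so one alternative holds. Condition met.
  (c) The plaintiff resides in Ashdale, which is not Ashdora, so this disjunct is met. Satisfied.
  (d) The amount in controversy is $2,500, which meets the USD 2,500 floor. Condition met.
  → Forum clause is triggered.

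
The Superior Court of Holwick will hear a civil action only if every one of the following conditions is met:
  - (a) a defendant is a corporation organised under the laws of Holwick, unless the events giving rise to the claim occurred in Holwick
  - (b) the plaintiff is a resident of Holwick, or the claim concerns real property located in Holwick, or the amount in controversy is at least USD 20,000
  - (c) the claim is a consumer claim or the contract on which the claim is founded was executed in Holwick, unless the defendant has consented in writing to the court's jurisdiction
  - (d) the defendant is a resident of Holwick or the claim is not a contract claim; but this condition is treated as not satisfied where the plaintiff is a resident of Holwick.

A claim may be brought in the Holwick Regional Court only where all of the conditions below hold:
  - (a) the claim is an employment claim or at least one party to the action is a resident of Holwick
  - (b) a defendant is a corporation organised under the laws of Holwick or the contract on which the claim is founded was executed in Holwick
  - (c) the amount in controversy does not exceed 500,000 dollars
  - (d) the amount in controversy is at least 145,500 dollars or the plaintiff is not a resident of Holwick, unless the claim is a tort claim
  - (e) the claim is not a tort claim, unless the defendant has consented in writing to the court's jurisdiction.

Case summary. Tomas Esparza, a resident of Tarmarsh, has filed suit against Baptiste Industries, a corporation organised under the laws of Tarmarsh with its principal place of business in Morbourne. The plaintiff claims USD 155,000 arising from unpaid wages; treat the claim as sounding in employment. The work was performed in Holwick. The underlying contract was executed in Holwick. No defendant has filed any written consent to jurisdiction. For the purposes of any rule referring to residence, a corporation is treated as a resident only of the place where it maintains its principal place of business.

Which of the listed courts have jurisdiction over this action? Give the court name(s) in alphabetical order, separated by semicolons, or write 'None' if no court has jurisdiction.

the Holwick Regional Court; the Superior Court of Holwick

The Superior Court of Holwick:
  (a) The corporate defendant(s) are organised in Tarmarsh, not Holwick. The proviso rescues it, though: the operative events occurred in Holwick. Satisfied.
  (b) The amount in controversy is 155,000 dollars, which meets the 20,000 dollars floor, so one alternative holds. Condition met.
  (c) The contract was executed in Holwick, which satisfies one of the alternatives. Met.
  (d) The claim is an employment claim, not a contract claim — that alternative is enough. The carve-out does not apply: the plaintiff resides in Tarmarsh, not Holwick. Met.
  → Every requirement is satisfied — jurisdiction.
The Holwick Regional Court:
  (a) The claim is an employment claim — that alternative is enough. Met.
  (b) The contract was executed in Holwick — that alternative is enough. Met.
  (c) The amount in controversy is USD 155,000, within the USD 500,000 ceiling. Satisfied.
  (d) The amount in controversy is USD 155,000, which meets the USD 145,500 floor, so this disjunct is met. Met.
  (e) The claim is an employment claim, not a tort claim. Met.
  → Every requirement is satisfied — jurisdiction.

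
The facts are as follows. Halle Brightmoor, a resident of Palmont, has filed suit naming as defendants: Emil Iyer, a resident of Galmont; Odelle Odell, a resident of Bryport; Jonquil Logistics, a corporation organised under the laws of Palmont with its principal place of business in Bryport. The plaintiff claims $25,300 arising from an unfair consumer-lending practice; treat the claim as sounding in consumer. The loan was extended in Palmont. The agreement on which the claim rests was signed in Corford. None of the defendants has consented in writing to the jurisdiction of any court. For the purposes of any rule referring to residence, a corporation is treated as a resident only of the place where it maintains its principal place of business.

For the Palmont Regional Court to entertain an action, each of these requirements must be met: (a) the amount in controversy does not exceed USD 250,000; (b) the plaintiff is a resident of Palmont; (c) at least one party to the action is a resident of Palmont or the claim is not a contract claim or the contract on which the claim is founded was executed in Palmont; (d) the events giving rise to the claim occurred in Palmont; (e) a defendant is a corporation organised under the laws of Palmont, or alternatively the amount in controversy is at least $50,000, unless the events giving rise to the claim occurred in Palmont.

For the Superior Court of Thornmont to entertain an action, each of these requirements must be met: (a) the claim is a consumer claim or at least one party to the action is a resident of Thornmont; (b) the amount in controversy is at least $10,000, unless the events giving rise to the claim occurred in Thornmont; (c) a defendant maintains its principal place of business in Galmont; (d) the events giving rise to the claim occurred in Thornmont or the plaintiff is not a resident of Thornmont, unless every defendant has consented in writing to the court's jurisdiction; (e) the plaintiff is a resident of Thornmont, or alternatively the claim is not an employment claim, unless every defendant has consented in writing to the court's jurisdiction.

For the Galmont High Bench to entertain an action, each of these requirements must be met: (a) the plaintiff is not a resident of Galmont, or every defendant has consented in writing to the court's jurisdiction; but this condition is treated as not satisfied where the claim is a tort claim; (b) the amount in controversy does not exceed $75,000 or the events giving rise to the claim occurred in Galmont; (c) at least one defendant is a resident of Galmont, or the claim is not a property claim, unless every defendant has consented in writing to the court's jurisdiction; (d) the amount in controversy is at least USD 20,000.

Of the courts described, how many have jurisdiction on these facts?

The Palmont Regional Court:
  (a) The amount in controversy is 25,300 dollars, within the $250,000 ceiling. Met.
  (b) The plaintiff resides in Palmont. Met.
  (c) Halle Brightmoor resides in Palmont, which satisfies one of the alternatives. Satisfied.
  (d) The operative events occurred in Palmont. Met.
  (e) Jonquil Logistics is organised under the laws of Palmont, which satisfies one of the alternatives. Met.
  → All conditions met; jurisdiction exists.
The Superior Court of Thornmont:
  (a) The claim is a consumer claim — that alternative is enough. Met.
  (b) The amount in controversy is USD 25,300, which meets the $10,000 floor. Satisfied.
  (c) The corporate defendant(s) have their principal place of business in Bryport, not Galmont. Condition not met.
  (d) The plaintiff resides in Palmont, which is not Thornmont, so one alternative holds. Satisfied.
  (e) The claim is a consumer claim, not an employment claim, so one alternative holds. Satisfied.
  → Not every requirement is met — no jurisdiction.
The Galmont High Bench:
  (a) The plaintiff resides in Palmont, which is not Galmont — that alternative is enough. The exception is not triggered, since the claim is a consumer claim, not a tort claim. Met.
  (b) The amount in controversy is $25,300, within the 75,000 dollars ceiling, which satisfies one of the alternatives. Satisfied.
  (c) Emil Iyer resides in Galmont — that alternative is enough. Met.
  (d) The amount in controversy is USD 25,300, which meets the USD 20,000 floor. Condition met.
  → All conditions met; jurisdiction exists.
Courts with jurisdiction: the Palmont Regional Court, the Galmont High Bench — 2 in total.

2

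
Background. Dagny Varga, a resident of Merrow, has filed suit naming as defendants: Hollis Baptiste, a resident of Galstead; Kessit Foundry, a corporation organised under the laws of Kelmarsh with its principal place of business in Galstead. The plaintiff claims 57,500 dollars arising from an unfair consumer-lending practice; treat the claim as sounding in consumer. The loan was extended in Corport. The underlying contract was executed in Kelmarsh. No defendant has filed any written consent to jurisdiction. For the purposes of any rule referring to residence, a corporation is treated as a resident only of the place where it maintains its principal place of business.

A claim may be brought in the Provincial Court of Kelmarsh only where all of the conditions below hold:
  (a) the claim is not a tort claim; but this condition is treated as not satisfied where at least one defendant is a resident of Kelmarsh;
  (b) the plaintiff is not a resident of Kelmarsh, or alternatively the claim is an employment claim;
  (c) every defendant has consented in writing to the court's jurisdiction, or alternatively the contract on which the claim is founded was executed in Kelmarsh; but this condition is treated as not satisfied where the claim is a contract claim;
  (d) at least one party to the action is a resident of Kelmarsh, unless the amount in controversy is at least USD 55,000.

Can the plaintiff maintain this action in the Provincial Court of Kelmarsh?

The Provincial Court of Kelmarsh:
  (a) The claim is a consumer claim, not a tort claim. And the carve-out is inapplicable — no defendant resides in Kelmarsh (they reside in Galstead, Galstead). Condition met.
  (b) The plaintiff resides in Merrow, which is not Kelmarsh, which satisfies one of the alternatives. Satisfied.
  (c) The contract was executed in Kelmarsh, so one alternative holds. The exception is not triggered, since the claim is a consumer claim, not a contract claim. Satisfied.
  (d) No party resides in Kelmarsh. The proviso rescues it, though: the amount in controversy is USD 57,500, which meets the USD 55,000 floor. Satisfied.
  → Jurisdiction lies.

Yes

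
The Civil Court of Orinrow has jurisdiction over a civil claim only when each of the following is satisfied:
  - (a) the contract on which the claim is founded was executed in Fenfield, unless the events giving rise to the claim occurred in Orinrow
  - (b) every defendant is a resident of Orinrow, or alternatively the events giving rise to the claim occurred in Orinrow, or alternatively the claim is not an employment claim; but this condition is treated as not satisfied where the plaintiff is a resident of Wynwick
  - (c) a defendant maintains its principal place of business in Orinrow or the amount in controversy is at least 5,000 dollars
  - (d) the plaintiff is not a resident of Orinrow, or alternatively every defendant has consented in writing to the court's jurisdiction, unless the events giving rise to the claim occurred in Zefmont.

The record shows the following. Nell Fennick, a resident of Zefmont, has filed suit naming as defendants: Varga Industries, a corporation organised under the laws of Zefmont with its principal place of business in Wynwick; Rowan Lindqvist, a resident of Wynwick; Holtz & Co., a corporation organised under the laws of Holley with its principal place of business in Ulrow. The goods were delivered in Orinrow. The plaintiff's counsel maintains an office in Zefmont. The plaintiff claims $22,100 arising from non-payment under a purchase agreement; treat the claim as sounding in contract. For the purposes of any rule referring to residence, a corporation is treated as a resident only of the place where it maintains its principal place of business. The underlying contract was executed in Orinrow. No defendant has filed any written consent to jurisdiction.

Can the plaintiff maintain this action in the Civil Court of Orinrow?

Yes

The Civil Court of Orinrow:
  (a) The contract was executed in Orinrow, not Fenfield. But the operative events occurred in Orinrow, and the 'unless' clause therefore excuses the requirement. Met.
  (b) The operative events occurred in Orinrow, so this disjunct is met. The exception is not triggered, since the plaintiff resides in Zefmont, not Wynwick. Condition met.
  (c) The amount in controversy is 22,100 dollars, which meets the 5,000 dollars floor, which satisfies one of the alternatives. Met.
  (d) The plaintiff resides in Zefmont, which is not Orinrow, so this disjunct is met. Condition met.
  → All conditions met; jurisdiction exists.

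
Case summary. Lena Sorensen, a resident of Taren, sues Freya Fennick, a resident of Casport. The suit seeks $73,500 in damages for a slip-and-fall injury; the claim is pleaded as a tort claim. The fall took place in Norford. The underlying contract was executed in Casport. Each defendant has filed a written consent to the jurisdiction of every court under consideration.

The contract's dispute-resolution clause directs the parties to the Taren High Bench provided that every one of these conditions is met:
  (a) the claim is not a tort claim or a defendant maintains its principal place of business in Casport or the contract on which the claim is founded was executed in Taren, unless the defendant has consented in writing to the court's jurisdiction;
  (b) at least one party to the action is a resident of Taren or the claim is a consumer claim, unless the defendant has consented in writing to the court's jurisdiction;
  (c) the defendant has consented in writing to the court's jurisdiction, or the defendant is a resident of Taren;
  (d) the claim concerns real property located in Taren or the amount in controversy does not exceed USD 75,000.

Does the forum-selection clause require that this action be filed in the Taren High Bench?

The Taren High Bench:
  (a) The claim is a tort claim; no defendant is a corporation; the contract was executed in Casport, not Taren — none of the alternatives is met. However, every defendant has filed written consent, so the 'unless' proviso supplies this condition. Met.
  (b) Lena Sorensen resides in Taren — that alternative is enough. Condition met.
  (c) Every defendant has filed written consent, which satisfies one of the alternatives. Satisfied.
  (d) The amount in controversy is 73,500 dollars, within the 75,000 dollars ceiling, which satisfies one of the alternatives. Condition met.
  → Forum clause is triggered.

Yes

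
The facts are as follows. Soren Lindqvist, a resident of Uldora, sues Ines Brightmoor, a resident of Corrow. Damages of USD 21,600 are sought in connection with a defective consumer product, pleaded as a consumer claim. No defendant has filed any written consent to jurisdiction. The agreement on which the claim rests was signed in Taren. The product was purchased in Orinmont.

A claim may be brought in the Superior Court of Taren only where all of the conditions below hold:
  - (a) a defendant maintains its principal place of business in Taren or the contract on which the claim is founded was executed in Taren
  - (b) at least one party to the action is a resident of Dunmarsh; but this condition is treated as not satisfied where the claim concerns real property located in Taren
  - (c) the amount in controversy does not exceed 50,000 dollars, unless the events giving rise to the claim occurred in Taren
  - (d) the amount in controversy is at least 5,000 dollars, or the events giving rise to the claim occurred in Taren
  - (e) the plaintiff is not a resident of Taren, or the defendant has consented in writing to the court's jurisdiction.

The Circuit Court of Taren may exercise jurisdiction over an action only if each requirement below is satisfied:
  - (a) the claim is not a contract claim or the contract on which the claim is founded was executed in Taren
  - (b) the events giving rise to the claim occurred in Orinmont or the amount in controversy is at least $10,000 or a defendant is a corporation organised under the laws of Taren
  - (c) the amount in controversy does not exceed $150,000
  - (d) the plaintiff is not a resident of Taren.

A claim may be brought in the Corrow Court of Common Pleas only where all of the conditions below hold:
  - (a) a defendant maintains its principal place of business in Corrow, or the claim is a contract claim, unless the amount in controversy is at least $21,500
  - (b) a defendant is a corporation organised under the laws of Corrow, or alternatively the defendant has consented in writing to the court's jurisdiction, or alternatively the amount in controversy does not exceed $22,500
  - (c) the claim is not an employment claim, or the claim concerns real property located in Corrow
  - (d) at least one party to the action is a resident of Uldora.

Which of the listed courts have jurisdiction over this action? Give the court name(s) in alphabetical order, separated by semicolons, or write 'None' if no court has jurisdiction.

the Circuit Court of Taren; the Corrow Court of Common Pleas

The Superior Court of Taren:
  (a) The contract was executed in Taren, which satisfies one of the alternatives. Condition met.
  (b) No party resides in Dunmarsh. Not met.
  (c) The amount in controversy is USD 21,600, within the $50,000 ceiling. Satisfied.
  (d) The amount in controversy is 21,600 dollars, which meets the 5,000 dollars floor, so one alternative holds. Condition met.
  (e) The plaintiff resides in Uldora, which is not Taren, so one alternative holds. Met.
  → At least one condition fails; no jurisdiction.
The Circuit Court of Taren:
  (a) The claim is a consumer claim, not a contract claim, which satisfies one of the alternatives. Met.
  (b) The operative events occurred in Orinmont — that alternative is enough. Met.
  (c) The amount in controversy is USD 21,600, within the USD 150,000 ceiling. Met.
  (d) The plaintiff resides in Uldora, which is not Taren. Satisfied.
  → Jurisdiction lies.
The Corrow Court of Common Pleas:
  (a) No defendant is a corporation; the claim is a consumer claim, not a contract claim — none of the alternatives is met. The proviso rescues it, though: the amount in controversy is USD 21,600, which meets the $21,500 floor. Condition met.
  (b) The amount in controversy is 21,600 dollars, within the $22,500 ceiling, which satisfies one of the alternatives. Condition met.
  (c) The claim is a consumer claim, not an employment claim, so one alternative holds. Condition met.
  (d) Soren Lindqvist resides in Uldora. Met.
  → All conditions met; jurisdiction exists.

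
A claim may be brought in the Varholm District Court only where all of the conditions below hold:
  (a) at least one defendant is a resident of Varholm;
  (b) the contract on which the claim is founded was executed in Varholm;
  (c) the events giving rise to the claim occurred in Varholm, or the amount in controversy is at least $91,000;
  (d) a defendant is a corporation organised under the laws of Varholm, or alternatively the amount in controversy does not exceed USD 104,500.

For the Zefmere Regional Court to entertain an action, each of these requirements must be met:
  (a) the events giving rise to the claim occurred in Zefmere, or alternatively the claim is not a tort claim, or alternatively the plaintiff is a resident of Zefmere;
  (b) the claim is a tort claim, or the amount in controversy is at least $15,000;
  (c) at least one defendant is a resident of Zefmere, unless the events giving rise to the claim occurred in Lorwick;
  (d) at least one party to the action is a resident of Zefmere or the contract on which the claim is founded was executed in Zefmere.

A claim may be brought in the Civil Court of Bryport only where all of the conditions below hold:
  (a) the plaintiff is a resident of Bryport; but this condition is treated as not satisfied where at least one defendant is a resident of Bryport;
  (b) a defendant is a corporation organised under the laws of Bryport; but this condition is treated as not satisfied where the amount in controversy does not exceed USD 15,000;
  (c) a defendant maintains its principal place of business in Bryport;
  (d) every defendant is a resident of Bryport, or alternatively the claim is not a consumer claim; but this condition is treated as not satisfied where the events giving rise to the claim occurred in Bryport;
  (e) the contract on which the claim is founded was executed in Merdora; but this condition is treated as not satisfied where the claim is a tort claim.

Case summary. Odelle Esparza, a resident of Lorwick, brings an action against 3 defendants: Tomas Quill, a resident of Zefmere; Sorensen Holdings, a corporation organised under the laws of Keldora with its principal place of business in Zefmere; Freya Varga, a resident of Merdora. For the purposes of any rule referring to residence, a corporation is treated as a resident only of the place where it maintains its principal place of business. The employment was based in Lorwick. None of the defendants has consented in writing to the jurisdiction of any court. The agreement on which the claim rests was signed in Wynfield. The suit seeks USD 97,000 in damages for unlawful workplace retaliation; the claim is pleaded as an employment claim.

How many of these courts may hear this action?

The Varholm District Court:
  (a) No defendant resides in Varholm (they reside in Zefmere, Zefmere, Merdora). Fails.
  (b) The contract was executed in Wynfield, not Varholm. Condition not met.
  (c) The amount in controversy is USD 97,000, which meets the 91,000 dollars floor, which satisfies one of the alternatives. Met.
  (d) The amount in controversy is USD 97,000, within the $104,500 ceiling, so this disjunct is met. Met.
  → Not every requirement is met — no jurisdiction.
The Zefmere Regional Court:
  (a) The claim is an employment claim, not a tort claim, so one alternative holds. Met.
  (b) The amount in controversy is 97,000 dollars, which meets the 15,000 dollars floor, so this disjunct is met. Condition met.
  (c) Tomas Quill resides in Zefmere. Condition met.
  (d) Tomas Quill resides in Zefmere, so this disjunct is met. Met.
  → All conditions met; jurisdiction exists.
The Civil Court of Bryport:
  (a) The plaintiff resides in Lorwick, not Bryport. Fails.
  (b) The corporate defendant(s) are organised in Keldora, not Bryport. Not satisfied.
  (c) The corporate defendant(s) have their principal place of business in Zefmere, not Bryport. Condition not met.
  (d) The claim is an employment claim, not a consumer claim, so one alternative holds. And the carve-out is inapplicable — the operative events occurred in Lorwick, not Bryport. Condition met.
  (e) The contract was executed in Wynfield, not Merdora. Not satisfied.
  → The court lacks jurisdiction.
Courts with jurisdiction: the Zefmere Regional Court — 1 in total.

1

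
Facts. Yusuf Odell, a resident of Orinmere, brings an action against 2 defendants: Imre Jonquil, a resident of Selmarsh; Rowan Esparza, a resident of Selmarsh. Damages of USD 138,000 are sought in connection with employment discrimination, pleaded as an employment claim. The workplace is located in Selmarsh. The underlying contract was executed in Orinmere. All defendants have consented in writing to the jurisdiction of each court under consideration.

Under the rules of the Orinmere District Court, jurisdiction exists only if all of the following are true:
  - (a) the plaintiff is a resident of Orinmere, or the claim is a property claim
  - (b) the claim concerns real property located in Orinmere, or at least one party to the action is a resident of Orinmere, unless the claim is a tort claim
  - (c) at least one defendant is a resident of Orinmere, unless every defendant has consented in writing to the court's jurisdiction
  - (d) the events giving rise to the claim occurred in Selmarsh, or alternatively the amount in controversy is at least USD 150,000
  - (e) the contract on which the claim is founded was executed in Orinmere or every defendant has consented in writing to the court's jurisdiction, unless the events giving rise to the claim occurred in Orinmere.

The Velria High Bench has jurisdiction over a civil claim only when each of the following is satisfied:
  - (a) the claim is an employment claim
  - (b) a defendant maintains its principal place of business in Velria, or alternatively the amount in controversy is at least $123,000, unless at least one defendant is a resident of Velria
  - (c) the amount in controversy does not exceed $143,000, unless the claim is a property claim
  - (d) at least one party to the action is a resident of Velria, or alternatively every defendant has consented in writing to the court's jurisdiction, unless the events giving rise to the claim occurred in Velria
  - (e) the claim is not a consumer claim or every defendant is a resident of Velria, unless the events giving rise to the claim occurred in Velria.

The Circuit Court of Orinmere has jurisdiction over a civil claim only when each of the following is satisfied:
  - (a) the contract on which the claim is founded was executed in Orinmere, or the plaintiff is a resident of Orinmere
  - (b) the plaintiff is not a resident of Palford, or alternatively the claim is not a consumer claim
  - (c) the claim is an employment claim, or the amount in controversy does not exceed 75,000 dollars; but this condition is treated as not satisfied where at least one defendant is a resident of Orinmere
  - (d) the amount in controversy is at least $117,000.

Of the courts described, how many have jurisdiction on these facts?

The Orinmere District Court:
  (a) The plaintiff resides in Orinmere, which satisfies one of the alternatives. Condition met.
  (b) Yusuf Odell resides in Orinmere, which satisfies one of the alternatives. Condition met.
  (c) No defendant resides in Orinmere (they reside in Selmarsh, Selmarsh). But every defendant has filed written consent, and the 'unless' clause therefore excuses the requirement. Condition met.
  (d) The operative events occurred in Selmarsh, so one alternative holds. Condition met.
  (e) The contract was executed in Orinmere, which satisfies one of the alternatives. Condition met.
  → Jurisdiction lies.
The Velria High Bench:
  (a) The claim is an employment claim. Condition met.
  (b) The amount in controversy is 138,000 dollars, which meets the 123,000 dollars floor — that alternative is enough. Satisfied.
  (c) The amount in controversy is 138,000 dollars, within the USD 143,000 ceiling. Condition met.
  (d) Every defendant has filed written consent, so one alternative holds. Condition met.
  (e) The claim is an employment claim, not a consumer claim, so one alternative holds. Condition met.
  → The court has jurisdiction.
The Circuit Court of Orinmere:
  (a) The contract was executed in Orinmere, which satisfies one of the alternatives. Satisfied.
  (b) The plaintiff resides in Orinmere, which is not Palford, so this disjunct is met. Met.
  (c) The claim is an employment claim, which satisfies one of the alternatives. The carve-out does not apply: no defendant resides in Orinmere (they reside in Selmarsh, Selmarsh). Met.
  (d) The amount in controversy is USD 138,000, which meets the $117,000 floor. Satisfied.
  → The court has jurisdiction.
Courts with jurisdiction: the Orinmere District Court, the Velria High Bench, the Circuit Court of Orinmere — 3 in total.

3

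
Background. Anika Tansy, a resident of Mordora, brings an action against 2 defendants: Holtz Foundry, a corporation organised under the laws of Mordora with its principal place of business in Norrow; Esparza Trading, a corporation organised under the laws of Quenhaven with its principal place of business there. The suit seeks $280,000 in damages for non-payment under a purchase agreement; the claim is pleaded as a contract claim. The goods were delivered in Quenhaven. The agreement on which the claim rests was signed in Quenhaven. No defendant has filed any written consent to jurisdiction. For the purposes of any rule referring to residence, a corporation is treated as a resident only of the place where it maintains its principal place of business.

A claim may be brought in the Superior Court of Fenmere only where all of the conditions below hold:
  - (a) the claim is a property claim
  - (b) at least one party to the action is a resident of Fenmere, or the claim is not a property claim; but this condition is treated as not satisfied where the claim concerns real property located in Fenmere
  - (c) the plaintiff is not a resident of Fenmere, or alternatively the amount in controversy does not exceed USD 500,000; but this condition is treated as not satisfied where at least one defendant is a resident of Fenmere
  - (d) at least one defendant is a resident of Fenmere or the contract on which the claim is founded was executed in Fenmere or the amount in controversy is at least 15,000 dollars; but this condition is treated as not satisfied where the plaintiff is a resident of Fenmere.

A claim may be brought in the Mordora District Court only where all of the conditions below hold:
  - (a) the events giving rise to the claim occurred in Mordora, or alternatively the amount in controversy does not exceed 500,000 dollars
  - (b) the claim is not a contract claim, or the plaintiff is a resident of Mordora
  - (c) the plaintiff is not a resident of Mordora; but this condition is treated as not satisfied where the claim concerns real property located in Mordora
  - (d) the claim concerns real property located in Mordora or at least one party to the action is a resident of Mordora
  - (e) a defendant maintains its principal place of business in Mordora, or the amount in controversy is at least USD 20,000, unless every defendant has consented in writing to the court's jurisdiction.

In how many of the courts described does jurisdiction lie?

0

The Superior Court of Fenmere:
  (a) The claim is a contract claim, not a property claim. Condition not met.
  (b) The claim is a contract claim, not a property claim, so this disjunct is met. The exception is not triggered, since the claim does not concern real property. Met.
  (c) The plaintiff resides in Mordora, which is not Fenmere, so one alternative holds. The exception is not triggered, since no defendant resides in Fenmere (they reside in Norrow, Quenhaven). Satisfied.
  (d) The amount in controversy is 280,000 dollars, which meets the USD 15,000 floor, so this disjunct is met. And the carve-out is inapplicable — the plaintiff resides in Mordora, not Fenmere. Met.
  → The court lacks jurisdiction.
The Mordora District Court:
  (a) The amount in controversy is $280,000, within the $500,000 ceiling, which satisfies one of the alternatives. Satisfied.
  (b) The plaintiff resides in Mordora, so one alternative holds. Condition met.
  (c) The plaintiff resides in Mordora. Not satisfied.
  (d) Anika Tansy resides in Mordora, so one alternative holds. Satisfied.
  (e) The amount in controversy is 280,000 dollars, which meets the $20,000 floor, so one alternative holds. Condition met.
  → No jurisdiction.
No court satisfies all of its conditions.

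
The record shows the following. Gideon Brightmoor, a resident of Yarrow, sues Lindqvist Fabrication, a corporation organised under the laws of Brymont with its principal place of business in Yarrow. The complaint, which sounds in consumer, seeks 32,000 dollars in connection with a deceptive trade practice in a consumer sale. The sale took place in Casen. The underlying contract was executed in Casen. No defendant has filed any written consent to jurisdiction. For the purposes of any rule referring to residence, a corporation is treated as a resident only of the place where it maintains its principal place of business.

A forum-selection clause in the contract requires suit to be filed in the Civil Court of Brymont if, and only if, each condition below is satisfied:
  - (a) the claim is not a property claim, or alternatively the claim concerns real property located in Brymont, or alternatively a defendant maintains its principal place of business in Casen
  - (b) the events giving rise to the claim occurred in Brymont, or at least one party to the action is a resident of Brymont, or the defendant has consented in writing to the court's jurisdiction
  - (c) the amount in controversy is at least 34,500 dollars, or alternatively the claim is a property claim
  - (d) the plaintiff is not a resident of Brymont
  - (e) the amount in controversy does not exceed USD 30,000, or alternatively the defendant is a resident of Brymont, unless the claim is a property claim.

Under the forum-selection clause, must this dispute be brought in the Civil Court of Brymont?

The Civil Court of Brymont:
  (a) The claim is a consumer claim, not a property claim, which satisfies one of the alternatives. Condition met.
  (b) The operative events occurred in Casen, not Brymont; no party resides in Brymont; no such written consent has been filed — no alternative holds. Not met.
  (c) The amount in controversy is 32,000 dollars, below the USD 34,500 floor; the claim is a consumer claim, not a property claim — no alternative holds. Condition not met.
  (d) The plaintiff resides in Yarrow, which is not Brymont. Satisfied.
  (e) The amount in controversy is USD 32,000, above the USD 30,000 ceiling; the defendant resides in Yarrow, not Brymont — every alternative fails. And the claim is a consumer claim, not a property claim, so the proviso does not save it. Not satisfied.
  → Forum clause is not triggered.

No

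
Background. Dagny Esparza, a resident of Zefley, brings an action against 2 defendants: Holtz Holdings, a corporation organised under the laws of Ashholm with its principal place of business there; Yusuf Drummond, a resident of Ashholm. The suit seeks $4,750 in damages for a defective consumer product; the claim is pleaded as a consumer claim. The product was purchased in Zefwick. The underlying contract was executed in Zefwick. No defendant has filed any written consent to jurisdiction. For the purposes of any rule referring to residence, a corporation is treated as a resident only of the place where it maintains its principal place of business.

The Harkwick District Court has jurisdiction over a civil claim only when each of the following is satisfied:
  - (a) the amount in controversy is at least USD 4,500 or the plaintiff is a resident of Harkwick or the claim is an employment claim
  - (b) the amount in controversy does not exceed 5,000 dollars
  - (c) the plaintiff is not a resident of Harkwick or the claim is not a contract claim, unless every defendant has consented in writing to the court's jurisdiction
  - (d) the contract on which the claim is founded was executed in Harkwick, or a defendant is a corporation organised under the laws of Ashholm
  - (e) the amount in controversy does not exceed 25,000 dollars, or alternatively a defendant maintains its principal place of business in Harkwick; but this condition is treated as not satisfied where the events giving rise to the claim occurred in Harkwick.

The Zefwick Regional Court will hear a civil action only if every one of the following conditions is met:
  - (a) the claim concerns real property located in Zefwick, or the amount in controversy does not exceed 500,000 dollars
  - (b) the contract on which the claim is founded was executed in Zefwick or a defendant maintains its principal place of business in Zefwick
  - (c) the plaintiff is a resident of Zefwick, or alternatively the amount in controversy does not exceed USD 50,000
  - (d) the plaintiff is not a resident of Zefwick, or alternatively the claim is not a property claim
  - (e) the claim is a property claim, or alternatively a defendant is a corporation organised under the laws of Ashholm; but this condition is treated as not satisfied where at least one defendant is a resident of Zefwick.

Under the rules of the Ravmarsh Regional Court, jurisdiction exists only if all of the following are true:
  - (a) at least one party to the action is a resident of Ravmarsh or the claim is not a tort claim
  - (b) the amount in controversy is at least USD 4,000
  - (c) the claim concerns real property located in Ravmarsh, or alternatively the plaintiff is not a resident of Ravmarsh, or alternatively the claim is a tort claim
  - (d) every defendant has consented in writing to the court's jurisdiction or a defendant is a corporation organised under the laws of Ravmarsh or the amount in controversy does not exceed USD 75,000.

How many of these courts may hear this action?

The Harkwick District Court:
  (a) The amount in controversy is USD 4,750, which meets the 4,500 dollars floor — that alternative is enough. Condition met.
  (b) The amount in controversy is 4,750 dollars, within the USD 5,000 ceiling. Met.
  (c) The plaintiff resides in Zefley, which is not Harkwick, which satisfies one of the alternatives. Met.
  (d) Holtz Holdings is organised under the laws of Ashholm — that alternative is enough. Met.
  (e) The amount in controversy is USD 4,750, within the $25,000 ceiling, so this disjunct is met. The carve-out does not apply: the operative events occurred in Zefwick, not Harkwick. Condition met.
  → Every requirement is satisfied — jurisdiction.
The Zefwick Regional Court:
  (a) The amount in controversy is $4,750, within the 500,000 dollars ceiling, so one alternative holds. Satisfied.
  (b) The contract was executed in Zefwick, which satisfies one of the alternatives. Condition met.
  (c) The amount in controversy is USD 4,750, within the USD 50,000 ceiling, so one alternative holds. Satisfied.
  (d) The plaintiff resides in Zefley, which is not Zefwick — that alternative is enough. Satisfied.
  (e) Holtz Holdings is organised under the laws of Ashholm — that alternative is enough. And the carve-out is inapplicable — no defendant resides in Zefwick (they reside in Ashholm, Ashholm). Satisfied.
  → All conditions met; jurisdiction exists.
The Ravmarsh Regional Court:
  (a) The claim is a consumer claim, not a tort claim, which satisfies one of the alternatives. Condition met.
  (b) The amount in controversy is USD 4,750, which meets the $4,000 floor. Condition met.
  (c) The plaintiff resides in Zefley, which is not Ravmarsh, so this disjunct is met. Condition met.
  (d) The amount in controversy is $4,750, within the 75,000 dollars ceiling, so one alternative holds. Condition met.
  → All conditions met; jurisdiction exists.
Courts with jurisdiction: the Harkwick District Court, the Zefwick Regional Court, the Ravmarsh Regional Court — 3 in total.

3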